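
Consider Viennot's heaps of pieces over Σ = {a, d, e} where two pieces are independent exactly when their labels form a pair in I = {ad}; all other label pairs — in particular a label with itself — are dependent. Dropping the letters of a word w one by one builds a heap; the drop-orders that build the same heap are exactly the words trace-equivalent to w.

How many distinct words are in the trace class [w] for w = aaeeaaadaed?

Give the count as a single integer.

piece 0:a — minimal
piece 1:a rests on {0:a}
piece 2:e rests on {1:a}
piece 3:e rests on {2:e}
piece 4:a rests on {3:e}
piece 5:a rests on {4:a}
piece 6:a rests on {5:a}
piece 7:d rests on {3:e}
piece 8:a rests on {6:a}
piece 9:e rests on {7:d, 8:a}
piece 10:d rests on {9:e}
minimal pieces: {0:a}
ways to finish when only these pieces remain (= sum over removing one remaining piece with nothing left below it):
  1 left: {10}→1
  2 left: {9,10}→1
  3 left: {7,9,10}→1  {8,9,10}→1
  4 left: {6,8,9,10}→1  {7,8,9,10}→2
  5 left: {5,6,8,9,10}→1  {6,7,8,9,10}→3
  6 left: {4,5,6,8,9,10}→1  {5,6,7,8,9,10}→4
  7 left: {4,5,6,7,8,9,10}→5
  8 left: {3,4,5,6,7,8,9,10}→5
  9 left: {2,3,4,5,6,7,8,9,10}→5
  placing 0:a first → 5 extensions

5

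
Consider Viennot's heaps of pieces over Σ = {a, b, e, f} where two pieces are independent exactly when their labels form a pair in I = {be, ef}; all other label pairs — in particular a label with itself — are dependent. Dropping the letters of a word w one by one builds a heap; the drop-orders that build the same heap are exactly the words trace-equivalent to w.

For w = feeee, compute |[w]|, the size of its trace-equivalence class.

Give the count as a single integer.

0(f) covers ∅
1(e) covers ∅
2(e) covers 1:e
3(e) covers 2:e
4(e) covers 3:e
floor of heap: 0:f, 1:e
completions by unplaced set U, small U first (add the entries for U minus each lowest piece of U):
  |U|=1: {0}:1  {4}:1
  |U|=2: {0,4}:2  {3,4}:1
  |U|=3: {0,3,4}:3  {2,3,4}:1
  start at 0(f): 1
  start at 1(e): 4
sum over floor = 5

5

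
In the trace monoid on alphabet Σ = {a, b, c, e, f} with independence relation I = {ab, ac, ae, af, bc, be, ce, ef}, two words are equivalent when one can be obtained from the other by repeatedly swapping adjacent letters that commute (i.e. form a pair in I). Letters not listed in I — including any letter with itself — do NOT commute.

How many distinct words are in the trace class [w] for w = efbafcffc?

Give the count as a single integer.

#0=e has no predecessor
#1=f has no predecessor
#2=b depends on [1:f]
#3=a has no predecessor
#4=f depends on [2:b]
#5=c depends on [4:f]
#6=f depends on [5:c]
#7=f depends on [6:f]
#8=c depends on [7:f]
sources: [0:e, 1:f, 3:a]
N(rest) = Σ N(rest − s) over sources s of rest; N(one piece) = 1:
  size 1 → [0]=1  [3]=1  [8]=1
  size 2 → [0,3]=2  [0,8]=2  [3,8]=2  [7,8]=1
  size 3 → [0,3,8]=6  [0,7,8]=3  [3,7,8]=3  [6,7,8]=1
  size 4 → [0,3,7,8]=12  [0,6,7,8]=4  [3,6,7,8]=4  [5,6,7,8]=1
  size 5 → [0,3,6,7,8]=20  [0,5,6,7,8]=5  [3,5,6,7,8]=5  [4,5,6,7,8]=1
  size 6 → [0,3,5,6,7,8]=30  [0,4,5,6,7,8]=6  [2,4,5,6,7,8]=1  [3,4,5,6,7,8]=6
  size 7 → [0,2,4,5,6,7,8]=7  [0,3,4,5,6,7,8]=42  [1,2,4,5,6,7,8]=1  [2,3,4,5,6,7,8]=7
  first=0(e) contributes 8
  first=1(f) contributes 56
  first=3(a) contributes 8
|[w]| = 72

72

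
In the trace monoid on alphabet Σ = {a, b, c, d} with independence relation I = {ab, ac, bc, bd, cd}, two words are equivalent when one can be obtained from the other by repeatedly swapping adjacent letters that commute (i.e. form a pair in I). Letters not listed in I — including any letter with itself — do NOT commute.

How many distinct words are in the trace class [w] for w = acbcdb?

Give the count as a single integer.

90

drop 0:a onto floor
drop 1:c onto floor
drop 2:b onto floor
drop 3:c onto {1:c}
drop 4:d onto {0:a}
drop 5:b onto {2:b}
ground layer = {0:a, 1:c, 2:b}
drop-orders for the pieces not yet dropped (sum over which currently-grounded one goes next):
  1 to go: {3} 1  {4} 1  {5} 1
  2 to go: {0,4} 1  {1,3} 1  {2,5} 1  {3,4} 2  {3,5} 2  {4,5} 2
  3 to go: {0,3,4} 3  {0,4,5} 3  {1,3,4} 3  {1,3,5} 3  {2,3,5} 3  {2,4,5} 3  {3,4,5} 6
  4 to go: {0,1,3,4} 6  {0,2,4,5} 6  {0,3,4,5} 12  {1,2,3,5} 6  {1,3,4,5} 12  {2,3,4,5} 12
  if 0:a drops first: 30 orders
  if 1:c drops first: 30 orders
  if 2:b drops first: 30 orders
heap linearizations: 90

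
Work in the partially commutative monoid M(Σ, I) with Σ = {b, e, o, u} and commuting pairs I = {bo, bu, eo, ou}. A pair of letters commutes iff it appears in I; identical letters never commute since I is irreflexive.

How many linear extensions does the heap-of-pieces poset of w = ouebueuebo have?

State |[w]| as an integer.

90

drop 0:o onto floor
drop 1:u onto floor
drop 2:e onto {1:u}
drop 3:b onto {2:e}
drop 4:u onto {2:e}
drop 5:e onto {3:b, 4:u}
drop 6:u onto {5:e}
drop 7:e onto {6:u}
drop 8:b onto {7:e}
drop 9:o onto {0:o}
ground layer = {0:o, 1:u}
drop-orders for the pieces not yet dropped (sum over which currently-grounded one goes next):
  1 to go: {8} 1  {9} 1
  2 to go: {0,9} 1  {7,8} 1  {8,9} 2
  3 to go: {0,8,9} 3  {6,7,8} 1  {7,8,9} 3
  4 to go: {0,7,8,9} 6  {5,6,7,8} 1  {6,7,8,9} 4
  5 to go: {0,6,7,8,9} 10  {3,5,6,7,8} 1  {4,5,6,7,8} 1  {5,6,7,8,9} 5
  6 to go: {0,5,6,7,8,9} 15  {3,4,5,6,7,8} 2  {3,5,6,7,8,9} 6  {4,5,6,7,8,9} 6
  7 to go: {0,3,5,6,7,8,9} 21  {0,4,5,6,7,8,9} 21  {2,3,4,5,6,7,8} 2  {3,4,5,6,7,8,9} 14
  8 to go: {0,3,4,5,6,7,8,9} 56  {1,2,3,4,5,6,7,8} 2  {2,3,4,5,6,7,8,9} 16
  if 0:o drops first: 18 orders
  if 1:u drops first: 72 orders
heap linearizations: 90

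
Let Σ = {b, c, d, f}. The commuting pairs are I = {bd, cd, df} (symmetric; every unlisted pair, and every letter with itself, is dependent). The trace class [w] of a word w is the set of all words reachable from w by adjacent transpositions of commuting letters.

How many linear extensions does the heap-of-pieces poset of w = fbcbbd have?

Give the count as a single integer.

#0=f has no predecessor
#1=b depends on [0:f]
#2=c depends on [1:b]
#3=b depends on [2:c]
#4=b depends on [3:b]
#5=d has no predecessor
sources: [0:f, 5:d]
N(rest) = Σ N(rest − s) over sources s of rest; N(one piece) = 1:
  size 1 → [4]=1  [5]=1
  size 2 → [3,4]=1  [4,5]=2
  size 3 → [2,3,4]=1  [3,4,5]=3
  size 4 → [1,2,3,4]=1  [2,3,4,5]=4
  first=0(f) contributes 5
  first=5(d) contributes 1
|[w]| = 6

6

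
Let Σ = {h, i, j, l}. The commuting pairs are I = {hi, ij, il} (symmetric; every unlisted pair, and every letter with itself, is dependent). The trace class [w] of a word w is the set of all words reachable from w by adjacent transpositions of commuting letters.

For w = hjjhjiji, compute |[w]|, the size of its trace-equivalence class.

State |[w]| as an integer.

0(h) covers ∅
1(j) covers 0:h
2(j) covers 1:j
3(h) covers 2:j
4(j) covers 3:h
5(i) covers ∅
6(j) covers 4:j
7(i) covers 5:i
floor of heap: 0:h, 5:i
completions by unplaced set U, small U first (add the entries for U minus each lowest piece of U):
  |U|=1: {6}:1  {7}:1
  |U|=2: {4,6}:1  {5,7}:1  {6,7}:2
  |U|=3: {3,4,6}:1  {4,6,7}:3  {5,6,7}:3
  |U|=4: {2,3,4,6}:1  {3,4,6,7}:4  {4,5,6,7}:6
  |U|=5: {1,2,3,4,6}:1  {2,3,4,6,7}:5  {3,4,5,6,7}:10
  |U|=6: {0,1,2,3,4,6}:1  {1,2,3,4,6,7}:6  {2,3,4,5,6,7}:15
  start at 0(h): 21
  start at 5(i): 7
sum over floor = 28

28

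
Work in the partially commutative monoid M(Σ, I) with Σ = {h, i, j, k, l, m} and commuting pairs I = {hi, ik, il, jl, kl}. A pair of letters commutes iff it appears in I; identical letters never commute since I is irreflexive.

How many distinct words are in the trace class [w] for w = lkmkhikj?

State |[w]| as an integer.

#0=l has no predecessor
#1=k has no predecessor
#2=m depends on [0:l, 1:k]
#3=k depends on [2:m]
#4=h depends on [3:k]
#5=i depends on [2:m]
#6=k depends on [4:h]
#7=j depends on [5:i, 6:k]
sources: [0:l, 1:k]
N(rest) = Σ N(rest − s) over sources s of rest; N(one piece) = 1:
  size 1 → [7]=1
  size 2 → [5,7]=1  [6,7]=1
  size 3 → [4,6,7]=1  [5,6,7]=2
  size 4 → [3,4,6,7]=1  [4,5,6,7]=3
  size 5 → [3,4,5,6,7]=4
  size 6 → [2,3,4,5,6,7]=4
  first=0(l) contributes 4
  first=1(k) contributes 4
|[w]| = 8

8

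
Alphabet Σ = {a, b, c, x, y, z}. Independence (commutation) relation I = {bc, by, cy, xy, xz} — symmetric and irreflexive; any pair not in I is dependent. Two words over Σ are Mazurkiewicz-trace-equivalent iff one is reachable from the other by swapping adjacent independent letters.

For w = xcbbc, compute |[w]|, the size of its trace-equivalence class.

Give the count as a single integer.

6

drop 0:x onto floor
drop 1:c onto {0:x}
drop 2:b onto {0:x}
drop 3:b onto {2:b}
drop 4:c onto {1:c}
ground layer = {0:x}
drop-orders for the pieces not yet dropped (sum over which currently-grounded one goes next):
  1 to go: {3} 1  {4} 1
  2 to go: {1,4} 1  {2,3} 1  {3,4} 2
  3 to go: {1,3,4} 3  {2,3,4} 3
  if 0:x drops first: 6 orders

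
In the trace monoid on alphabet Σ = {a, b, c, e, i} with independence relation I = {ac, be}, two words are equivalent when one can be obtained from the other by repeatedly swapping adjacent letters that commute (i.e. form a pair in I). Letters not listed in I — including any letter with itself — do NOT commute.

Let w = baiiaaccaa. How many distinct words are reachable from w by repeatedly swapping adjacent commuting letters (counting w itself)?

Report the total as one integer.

0(b) covers ∅
1(a) covers 0:b
2(i) covers 1:a
3(i) covers 2:i
4(a) covers 3:i
5(a) covers 4:a
6(c) covers 3:i
7(c) covers 6:c
8(a) covers 5:a
9(a) covers 8:a
floor of heap: 0:b
completions by unplaced set U, small U first (add the entries for U minus each lowest piece of U):
  |U|=1: {7}:1  {9}:1
  |U|=2: {6,7}:1  {7,9}:2  {8,9}:1
  |U|=3: {5,8,9}:1  {6,7,9}:3  {7,8,9}:3
  |U|=4: {4,5,8,9}:1  {5,7,8,9}:4  {6,7,8,9}:6
  |U|=5: {4,5,7,8,9}:5  {5,6,7,8,9}:10
  |U|=6: {4,5,6,7,8,9}:15
  |U|=7: {3,4,5,6,7,8,9}:15
  |U|=8: {2,3,4,5,6,7,8,9}:15
  start at 0(b): 15

15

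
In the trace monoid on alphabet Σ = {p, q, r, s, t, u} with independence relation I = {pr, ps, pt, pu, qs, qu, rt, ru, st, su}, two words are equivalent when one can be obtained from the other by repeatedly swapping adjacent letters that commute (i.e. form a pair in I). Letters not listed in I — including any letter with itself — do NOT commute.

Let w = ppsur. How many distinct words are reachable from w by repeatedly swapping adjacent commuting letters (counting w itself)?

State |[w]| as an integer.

drop 0:p onto floor
drop 1:p onto {0:p}
drop 2:s onto floor
drop 3:u onto floor
drop 4:r onto {2:s}
ground layer = {0:p, 2:s, 3:u}
drop-orders for the pieces not yet dropped (sum over which currently-grounded one goes next):
  1 to go: {1} 1  {3} 1  {4} 1
  2 to go: {0,1} 1  {1,3} 2  {1,4} 2  {2,4} 1  {3,4} 2
  3 to go: {0,1,3} 3  {0,1,4} 3  {1,2,4} 3  {1,3,4} 6  {2,3,4} 3
  if 0:p drops first: 12 orders
  if 2:s drops first: 12 orders
  if 3:u drops first: 6 orders
heap linearizations: 30

30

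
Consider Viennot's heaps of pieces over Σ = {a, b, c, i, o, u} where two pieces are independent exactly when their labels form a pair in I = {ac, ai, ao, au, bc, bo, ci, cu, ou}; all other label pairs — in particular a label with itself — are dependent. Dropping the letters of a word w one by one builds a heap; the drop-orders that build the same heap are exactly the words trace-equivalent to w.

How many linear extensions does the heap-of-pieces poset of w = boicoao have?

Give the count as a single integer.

#0=b has no predecessor
#1=o has no predecessor
#2=i depends on [0:b, 1:o]
#3=c depends on [1:o]
#4=o depends on [2:i, 3:c]
#5=a depends on [0:b]
#6=o depends on [4:o]
sources: [0:b, 1:o]
N(rest) = Σ N(rest − s) over sources s of rest; N(one piece) = 1:
  size 1 → [5]=1  [6]=1
  size 2 → [4,6]=1  [5,6]=2
  size 3 → [2,4,6]=1  [3,4,6]=1  [4,5,6]=3
  size 4 → [2,3,4,6]=2  [2,4,5,6]=4  [3,4,5,6]=4
  size 5 → [0,2,4,5,6]=4  [1,2,3,4,6]=2  [2,3,4,5,6]=10
  first=0(b) contributes 12
  first=1(o) contributes 14
|[w]| = 26

26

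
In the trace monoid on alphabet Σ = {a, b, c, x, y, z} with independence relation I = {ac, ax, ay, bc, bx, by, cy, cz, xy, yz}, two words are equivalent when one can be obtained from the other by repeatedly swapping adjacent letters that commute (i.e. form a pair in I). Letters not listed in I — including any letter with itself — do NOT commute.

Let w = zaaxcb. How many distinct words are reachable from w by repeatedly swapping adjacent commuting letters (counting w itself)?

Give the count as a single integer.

#0=z has no predecessor
#1=a depends on [0:z]
#2=a depends on [1:a]
#3=x depends on [0:z]
#4=c depends on [3:x]
#5=b depends on [2:a]
sources: [0:z]
N(rest) = Σ N(rest − s) over sources s of rest; N(one piece) = 1:
  size 1 → [4]=1  [5]=1
  size 2 → [2,5]=1  [3,4]=1  [4,5]=2
  size 3 → [1,2,5]=1  [2,4,5]=3  [3,4,5]=3
  size 4 → [1,2,4,5]=4  [2,3,4,5]=6
  first=0(z) contributes 10

10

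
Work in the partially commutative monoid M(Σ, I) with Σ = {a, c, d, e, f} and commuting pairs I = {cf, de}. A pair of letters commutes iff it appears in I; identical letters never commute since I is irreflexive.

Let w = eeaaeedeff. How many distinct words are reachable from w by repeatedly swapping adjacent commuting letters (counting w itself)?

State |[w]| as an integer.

drop 0:e onto floor
drop 1:e onto {0:e}
drop 2:a onto {1:e}
drop 3:a onto {2:a}
drop 4:e onto {3:a}
drop 5:e onto {4:e}
drop 6:d onto {3:a}
drop 7:e onto {5:e}
drop 8:f onto {6:d, 7:e}
drop 9:f onto {8:f}
ground layer = {0:e}
drop-orders for the pieces not yet dropped (sum over which currently-grounded one goes next):
  1 to go: {9} 1
  2 to go: {8,9} 1
  3 to go: {6,8,9} 1  {7,8,9} 1
  4 to go: {5,7,8,9} 1  {6,7,8,9} 2
  5 to go: {4,5,7,8,9} 1  {5,6,7,8,9} 3
  6 to go: {4,5,6,7,8,9} 4
  7 to go: {3,4,5,6,7,8,9} 4
  8 to go: {2,3,4,5,6,7,8,9} 4
  if 0:e drops first: 4 orders

4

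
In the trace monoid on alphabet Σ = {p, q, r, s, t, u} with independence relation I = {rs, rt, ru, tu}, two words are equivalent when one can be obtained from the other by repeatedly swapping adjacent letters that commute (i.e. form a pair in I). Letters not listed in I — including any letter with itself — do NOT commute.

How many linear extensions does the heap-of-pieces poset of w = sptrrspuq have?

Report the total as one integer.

6

drop 0:s onto floor
drop 1:p onto {0:s}
drop 2:t onto {1:p}
drop 3:r onto {1:p}
drop 4:r onto {3:r}
drop 5:s onto {2:t}
drop 6:p onto {4:r, 5:s}
drop 7:u onto {6:p}
drop 8:q onto {7:u}
ground layer = {0:s}
drop-orders for the pieces not yet dropped (sum over which currently-grounded one goes next):
  1 to go: {8} 1
  2 to go: {7,8} 1
  3 to go: {6,7,8} 1
  4 to go: {4,6,7,8} 1  {5,6,7,8} 1
  5 to go: {2,5,6,7,8} 1  {3,4,6,7,8} 1  {4,5,6,7,8} 2
  6 to go: {2,4,5,6,7,8} 3  {3,4,5,6,7,8} 3
  7 to go: {2,3,4,5,6,7,8} 6
  if 0:s drops first: 6 orders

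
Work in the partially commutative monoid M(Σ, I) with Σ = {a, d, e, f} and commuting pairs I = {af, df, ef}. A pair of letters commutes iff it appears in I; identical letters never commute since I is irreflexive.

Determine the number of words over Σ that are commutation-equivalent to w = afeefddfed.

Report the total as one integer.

0(a) covers ∅
1(f) covers ∅
2(e) covers 0:a
3(e) covers 2:e
4(f) covers 1:f
5(d) covers 3:e
6(d) covers 5:d
7(f) covers 4:f
8(e) covers 6:d
9(d) covers 8:e
floor of heap: 0:a, 1:f
completions by unplaced set U, small U first (add the entries for U minus each lowest piece of U):
  |U|=1: {7}:1  {9}:1
  |U|=2: {4,7}:1  {7,9}:2  {8,9}:1
  |U|=3: {1,4,7}:1  {4,7,9}:3  {6,8,9}:1  {7,8,9}:3
  |U|=4: {1,4,7,9}:4  {4,7,8,9}:6  {5,6,8,9}:1  {6,7,8,9}:4
  |U|=5: {1,4,7,8,9}:10  {3,5,6,8,9}:1  {4,6,7,8,9}:10  {5,6,7,8,9}:5
  |U|=6: {1,4,6,7,8,9}:20  {2,3,5,6,8,9}:1  {3,5,6,7,8,9}:6  {4,5,6,7,8,9}:15
  |U|=7: {0,2,3,5,6,8,9}:1  {1,4,5,6,7,8,9}:35  {2,3,5,6,7,8,9}:7  {3,4,5,6,7,8,9}:21
  |U|=8: {0,2,3,5,6,7,8,9}:8  {1,3,4,5,6,7,8,9}:56  {2,3,4,5,6,7,8,9}:28
  start at 0(a): 84
  start at 1(f): 36
sum over floor = 120

120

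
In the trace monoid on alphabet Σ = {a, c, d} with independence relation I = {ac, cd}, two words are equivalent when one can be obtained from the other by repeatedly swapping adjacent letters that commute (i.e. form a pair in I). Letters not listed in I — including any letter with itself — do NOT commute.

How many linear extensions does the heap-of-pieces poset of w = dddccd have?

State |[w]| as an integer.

#0=d has no predecessor
#1=d depends on [0:d]
#2=d depends on [1:d]
#3=c has no predecessor
#4=c depends on [3:c]
#5=d depends on [2:d]
sources: [0:d, 3:c]
N(rest) = Σ N(rest − s) over sources s of rest; N(one piece) = 1:
  size 1 → [4]=1  [5]=1
  size 2 → [2,5]=1  [3,4]=1  [4,5]=2
  size 3 → [1,2,5]=1  [2,4,5]=3  [3,4,5]=3
  size 4 → [0,1,2,5]=1  [1,2,4,5]=4  [2,3,4,5]=6
  first=0(d) contributes 10
  first=3(c) contributes 5
|[w]| = 15

15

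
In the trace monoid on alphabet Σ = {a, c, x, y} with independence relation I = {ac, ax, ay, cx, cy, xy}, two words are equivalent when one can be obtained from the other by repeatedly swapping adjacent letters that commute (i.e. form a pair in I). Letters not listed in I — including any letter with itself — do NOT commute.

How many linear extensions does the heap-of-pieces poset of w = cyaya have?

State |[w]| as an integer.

30

#0=c has no predecessor
#1=y has no predecessor
#2=a has no predecessor
#3=y depends on [1:y]
#4=a depends on [2:a]
sources: [0:c, 1:y, 2:a]
N(rest) = Σ N(rest − s) over sources s of rest; N(one piece) = 1:
  size 1 → [0]=1  [3]=1  [4]=1
  size 2 → [0,3]=2  [0,4]=2  [1,3]=1  [2,4]=1  [3,4]=2
  size 3 → [0,1,3]=3  [0,2,4]=3  [0,3,4]=6  [1,3,4]=3  [2,3,4]=3
  first=0(c) contributes 6
  first=1(y) contributes 12
  first=2(a) contributes 12
|[w]| = 30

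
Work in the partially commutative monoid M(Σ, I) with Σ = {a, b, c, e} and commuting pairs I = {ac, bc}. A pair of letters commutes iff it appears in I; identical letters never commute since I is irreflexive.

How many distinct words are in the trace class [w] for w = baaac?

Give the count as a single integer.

#0=b has no predecessor
#1=a depends on [0:b]
#2=a depends on [1:a]
#3=a depends on [2:a]
#4=c has no predecessor
sources: [0:b, 4:c]
N(rest) = Σ N(rest − s) over sources s of rest; N(one piece) = 1:
  size 1 → [3]=1  [4]=1
  size 2 → [2,3]=1  [3,4]=2
  size 3 → [1,2,3]=1  [2,3,4]=3
  first=0(b) contributes 4
  first=4(c) contributes 1
|[w]| = 5

5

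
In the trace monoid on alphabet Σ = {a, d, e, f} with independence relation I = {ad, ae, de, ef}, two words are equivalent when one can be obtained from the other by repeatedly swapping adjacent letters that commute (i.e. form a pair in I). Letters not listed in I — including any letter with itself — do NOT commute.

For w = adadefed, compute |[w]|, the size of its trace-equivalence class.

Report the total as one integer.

drop 0:a onto floor
drop 1:d onto floor
drop 2:a onto {0:a}
drop 3:d onto {1:d}
drop 4:e onto floor
drop 5:f onto {2:a, 3:d}
drop 6:e onto {4:e}
drop 7:d onto {5:f}
ground layer = {0:a, 1:d, 4:e}
drop-orders for the pieces not yet dropped (sum over which currently-grounded one goes next):
  1 to go: {6} 1  {7} 1
  2 to go: {4,6} 1  {5,7} 1  {6,7} 2
  3 to go: {2,5,7} 1  {3,5,7} 1  {4,6,7} 3  {5,6,7} 3
  4 to go: {0,2,5,7} 1  {1,3,5,7} 1  {2,3,5,7} 2  {2,5,6,7} 4  {3,5,6,7} 4  {4,5,6,7} 6
  5 to go: {0,2,3,5,7} 3  {0,2,5,6,7} 5  {1,2,3,5,7} 3  {1,3,5,6,7} 5  {2,3,5,6,7} 10  {2,4,5,6,7} 10  {3,4,5,6,7} 10
  6 to go: {0,1,2,3,5,7} 6  {0,2,3,5,6,7} 18  {0,2,4,5,6,7} 15  {1,2,3,5,6,7} 18  {1,3,4,5,6,7} 15  {2,3,4,5,6,7} 30
  if 0:a drops first: 63 orders
  if 1:d drops first: 63 orders
  if 4:e drops first: 42 orders
heap linearizations: 168

168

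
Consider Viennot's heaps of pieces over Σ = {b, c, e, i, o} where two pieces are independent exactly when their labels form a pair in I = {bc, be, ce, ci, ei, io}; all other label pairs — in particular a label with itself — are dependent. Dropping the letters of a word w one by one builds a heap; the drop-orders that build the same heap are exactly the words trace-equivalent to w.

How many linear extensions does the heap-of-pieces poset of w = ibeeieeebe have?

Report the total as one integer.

piece 0:i — minimal
piece 1:b rests on {0:i}
piece 2:e — minimal
piece 3:e rests on {2:e}
piece 4:i rests on {1:b}
piece 5:e rests on {3:e}
piece 6:e rests on {5:e}
piece 7:e rests on {6:e}
piece 8:b rests on {4:i}
piece 9:e rests on {7:e}
minimal pieces: {0:i, 2:e}
ways to finish when only these pieces remain (= sum over removing one remaining piece with nothing left below it):
  1 left: {8}→1  {9}→1
  2 left: {4,8}→1  {7,9}→1  {8,9}→2
  3 left: {1,4,8}→1  {4,8,9}→3  {6,7,9}→1  {7,8,9}→3
  4 left: {0,1,4,8}→1  {1,4,8,9}→4  {4,7,8,9}→6  {5,6,7,9}→1  {6,7,8,9}→4
  5 left: {0,1,4,8,9}→5  {1,4,7,8,9}→10  {3,5,6,7,9}→1  {4,6,7,8,9}→10  {5,6,7,8,9}→5
  6 left: {0,1,4,7,8,9}→15  {1,4,6,7,8,9}→20  {2,3,5,6,7,9}→1  {3,5,6,7,8,9}→6  {4,5,6,7,8,9}→15
  7 left: {0,1,4,6,7,8,9}→35  {1,4,5,6,7,8,9}→35  {2,3,5,6,7,8,9}→7  {3,4,5,6,7,8,9}→21
  8 left: {0,1,4,5,6,7,8,9}→70  {1,3,4,5,6,7,8,9}→56  {2,3,4,5,6,7,8,9}→28
  placing 0:i first → 84 extensions
  placing 2:e first → 126 extensions
total linear extensions = 210

210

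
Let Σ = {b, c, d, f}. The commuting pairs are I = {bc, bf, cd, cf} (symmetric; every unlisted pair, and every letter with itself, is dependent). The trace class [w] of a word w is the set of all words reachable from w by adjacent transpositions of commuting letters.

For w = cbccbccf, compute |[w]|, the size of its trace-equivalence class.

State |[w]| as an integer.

drop 0:c onto floor
drop 1:b onto floor
drop 2:c onto {0:c}
drop 3:c onto {2:c}
drop 4:b onto {1:b}
drop 5:c onto {3:c}
drop 6:c onto {5:c}
drop 7:f onto floor
ground layer = {0:c, 1:b, 7:f}
drop-orders for the pieces not yet dropped (sum over which currently-grounded one goes next):
  1 to go: {4} 1  {6} 1  {7} 1
  2 to go: {1,4} 1  {4,6} 2  {4,7} 2  {5,6} 1  {6,7} 2
  3 to go: {1,4,6} 3  {1,4,7} 3  {3,5,6} 1  {4,5,6} 3  {4,6,7} 6  {5,6,7} 3
  4 to go: {1,4,5,6} 6  {1,4,6,7} 12  {2,3,5,6} 1  {3,4,5,6} 4  {3,5,6,7} 4  {4,5,6,7} 12
  5 to go: {0,2,3,5,6} 1  {1,3,4,5,6} 10  {1,4,5,6,7} 30  {2,3,4,5,6} 5  {2,3,5,6,7} 5  {3,4,5,6,7} 20
  6 to go: {0,2,3,4,5,6} 6  {0,2,3,5,6,7} 6  {1,2,3,4,5,6} 15  {1,3,4,5,6,7} 60  {2,3,4,5,6,7} 30
  if 0:c drops first: 105 orders
  if 1:b drops first: 42 orders
  if 7:f drops first: 21 orders
heap linearizations: 168

168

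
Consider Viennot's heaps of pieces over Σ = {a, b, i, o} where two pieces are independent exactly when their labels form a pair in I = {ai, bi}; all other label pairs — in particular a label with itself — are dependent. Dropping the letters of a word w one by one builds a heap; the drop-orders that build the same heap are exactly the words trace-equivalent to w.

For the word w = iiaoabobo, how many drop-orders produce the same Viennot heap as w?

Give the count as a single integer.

3

piece 0:i — minimal
piece 1:i rests on {0:i}
piece 2:a — minimal
piece 3:o rests on {1:i, 2:a}
piece 4:a rests on {3:o}
piece 5:b rests on {4:a}
piece 6:o rests on {5:b}
piece 7:b rests on {6:o}
piece 8:o rests on {7:b}
minimal pieces: {0:i, 2:a}
ways to finish when only these pieces remain (= sum over removing one remaining piece with nothing left below it):
  1 left: {8}→1
  2 left: {7,8}→1
  3 left: {6,7,8}→1
  4 left: {5,6,7,8}→1
  5 left: {4,5,6,7,8}→1
  6 left: {3,4,5,6,7,8}→1
  7 left: {1,3,4,5,6,7,8}→1  {2,3,4,5,6,7,8}→1
  placing 0:i first → 2 extensions
  placing 2:a first → 1 extensions
total linear extensions = 3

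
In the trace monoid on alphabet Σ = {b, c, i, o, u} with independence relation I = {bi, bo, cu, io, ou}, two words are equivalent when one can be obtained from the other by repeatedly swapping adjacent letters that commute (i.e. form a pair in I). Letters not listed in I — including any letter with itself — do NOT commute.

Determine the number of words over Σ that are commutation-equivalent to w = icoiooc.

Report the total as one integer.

4

drop 0:i onto floor
drop 1:c onto {0:i}
drop 2:o onto {1:c}
drop 3:i onto {1:c}
drop 4:o onto {2:o}
drop 5:o onto {4:o}
drop 6:c onto {3:i, 5:o}
ground layer = {0:i}
drop-orders for the pieces not yet dropped (sum over which currently-grounded one goes next):
  1 to go: {6} 1
  2 to go: {3,6} 1  {5,6} 1
  3 to go: {3,5,6} 2  {4,5,6} 1
  4 to go: {2,4,5,6} 1  {3,4,5,6} 3
  5 to go: {2,3,4,5,6} 4
  if 0:i drops first: 4 orders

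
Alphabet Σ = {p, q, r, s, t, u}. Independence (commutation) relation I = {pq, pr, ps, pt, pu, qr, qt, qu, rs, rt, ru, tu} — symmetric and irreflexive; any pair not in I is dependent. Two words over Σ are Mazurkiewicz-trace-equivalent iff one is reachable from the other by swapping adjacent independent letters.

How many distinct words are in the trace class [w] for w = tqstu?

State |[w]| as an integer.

4

#0=t has no predecessor
#1=q has no predecessor
#2=s depends on [0:t, 1:q]
#3=t depends on [2:s]
#4=u depends on [2:s]
sources: [0:t, 1:q]
N(rest) = Σ N(rest − s) over sources s of rest; N(one piece) = 1:
  size 1 → [3]=1  [4]=1
  size 2 → [3,4]=2
  size 3 → [2,3,4]=2
  first=0(t) contributes 2
  first=1(q) contributes 2
|[w]| = 4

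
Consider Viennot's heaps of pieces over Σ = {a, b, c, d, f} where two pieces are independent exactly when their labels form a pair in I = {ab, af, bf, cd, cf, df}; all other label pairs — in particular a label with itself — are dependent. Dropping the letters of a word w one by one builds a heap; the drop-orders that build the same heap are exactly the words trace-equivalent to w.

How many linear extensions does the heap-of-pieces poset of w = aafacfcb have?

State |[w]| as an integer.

drop 0:a onto floor
drop 1:a onto {0:a}
drop 2:f onto floor
drop 3:a onto {1:a}
drop 4:c onto {3:a}
drop 5:f onto {2:f}
drop 6:c onto {4:c}
drop 7:b onto {6:c}
ground layer = {0:a, 2:f}
drop-orders for the pieces not yet dropped (sum over which currently-grounded one goes next):
  1 to go: {5} 1  {7} 1
  2 to go: {2,5} 1  {5,7} 2  {6,7} 1
  3 to go: {2,5,7} 3  {4,6,7} 1  {5,6,7} 3
  4 to go: {2,5,6,7} 6  {3,4,6,7} 1  {4,5,6,7} 4
  5 to go: {1,3,4,6,7} 1  {2,4,5,6,7} 10  {3,4,5,6,7} 5
  6 to go: {0,1,3,4,6,7} 1  {1,3,4,5,6,7} 6  {2,3,4,5,6,7} 15
  if 0:a drops first: 21 orders
  if 2:f drops first: 7 orders
heap linearizations: 28

28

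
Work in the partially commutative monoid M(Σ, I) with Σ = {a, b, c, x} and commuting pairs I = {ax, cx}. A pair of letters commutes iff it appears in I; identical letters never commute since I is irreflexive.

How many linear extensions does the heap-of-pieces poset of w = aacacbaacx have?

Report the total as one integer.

0(a) covers ∅
1(a) covers 0:a
2(c) covers 1:a
3(a) covers 2:c
4(c) covers 3:a
5(b) covers 4:c
6(a) covers 5:b
7(a) covers 6:a
8(c) covers 7:a
9(x) covers 5:b
floor of heap: 0:a
completions by unplaced set U, small U first (add the entries for U minus each lowest piece of U):
  |U|=1: {8}:1  {9}:1
  |U|=2: {7,8}:1  {8,9}:2
  |U|=3: {6,7,8}:1  {7,8,9}:3
  |U|=4: {6,7,8,9}:4
  |U|=5: {5,6,7,8,9}:4
  |U|=6: {4,5,6,7,8,9}:4
  |U|=7: {3,4,5,6,7,8,9}:4
  |U|=8: {2,3,4,5,6,7,8,9}:4
  start at 0(a): 4

4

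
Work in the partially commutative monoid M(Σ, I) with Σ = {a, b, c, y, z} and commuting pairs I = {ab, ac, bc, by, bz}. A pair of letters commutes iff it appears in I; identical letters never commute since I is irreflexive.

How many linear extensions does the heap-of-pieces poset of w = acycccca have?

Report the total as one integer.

10

0(a) covers ∅
1(c) covers ∅
2(y) covers 0:a, 1:c
3(c) covers 2:y
4(c) covers 3:c
5(c) covers 4:c
6(c) covers 5:c
7(a) covers 2:y
floor of heap: 0:a, 1:c
completions by unplaced set U, small U first (add the entries for U minus each lowest piece of U):
  |U|=1: {6}:1  {7}:1
  |U|=2: {5,6}:1  {6,7}:2
  |U|=3: {4,5,6}:1  {5,6,7}:3
  |U|=4: {3,4,5,6}:1  {4,5,6,7}:4
  |U|=5: {3,4,5,6,7}:5
  |U|=6: {2,3,4,5,6,7}:5
  start at 0(a): 5
  start at 1(c): 5
sum over floor = 10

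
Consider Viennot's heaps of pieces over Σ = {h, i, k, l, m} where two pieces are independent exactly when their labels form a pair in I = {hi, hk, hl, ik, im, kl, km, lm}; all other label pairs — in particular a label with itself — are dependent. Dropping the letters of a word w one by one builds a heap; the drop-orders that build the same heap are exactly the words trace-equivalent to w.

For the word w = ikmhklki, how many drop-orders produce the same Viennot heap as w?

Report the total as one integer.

560

piece 0:i — minimal
piece 1:k — minimal
piece 2:m — minimal
piece 3:h rests on {2:m}
piece 4:k rests on {1:k}
piece 5:l rests on {0:i}
piece 6:k rests on {4:k}
piece 7:i rests on {5:l}
minimal pieces: {0:i, 1:k, 2:m}
ways to finish when only these pieces remain (= sum over removing one remaining piece with nothing left below it):
  1 left: {3}→1  {6}→1  {7}→1
  2 left: {2,3}→1  {3,6}→2  {3,7}→2  {4,6}→1  {5,7}→1  {6,7}→2
  3 left: {0,5,7}→1  {1,4,6}→1  {2,3,6}→3  {2,3,7}→3  {3,4,6}→3  {3,5,7}→3  {3,6,7}→6  {4,6,7}→3  {5,6,7}→3
  4 left: {0,3,5,7}→4  {0,5,6,7}→4  {1,3,4,6}→4  {1,4,6,7}→4  {2,3,4,6}→6  {2,3,5,7}→6  {2,3,6,7}→12  {3,4,6,7}→12  {3,5,6,7}→12  {4,5,6,7}→6
  5 left: {0,2,3,5,7}→10  {0,3,5,6,7}→20  {0,4,5,6,7}→10  {1,2,3,4,6}→10  {1,3,4,6,7}→20  {1,4,5,6,7}→10  {2,3,4,6,7}→30  {2,3,5,6,7}→30  {3,4,5,6,7}→30
  6 left: {0,1,4,5,6,7}→20  {0,2,3,5,6,7}→60  {0,3,4,5,6,7}→60  {1,2,3,4,6,7}→60  {1,3,4,5,6,7}→60  {2,3,4,5,6,7}→90
  placing 0:i first → 210 extensions
  placing 1:k first → 210 extensions
  placing 2:m first → 140 extensions
total linear extensions = 560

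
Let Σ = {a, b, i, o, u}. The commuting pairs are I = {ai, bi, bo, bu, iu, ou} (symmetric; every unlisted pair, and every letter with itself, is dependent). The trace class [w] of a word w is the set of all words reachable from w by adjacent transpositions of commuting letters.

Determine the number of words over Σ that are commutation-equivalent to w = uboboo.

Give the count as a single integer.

60

piece 0:u — minimal
piece 1:b — minimal
piece 2:o — minimal
piece 3:b rests on {1:b}
piece 4:o rests on {2:o}
piece 5:o rests on {4:o}
minimal pieces: {0:u, 1:b, 2:o}
ways to finish when only these pieces remain (= sum over removing one remaining piece with nothing left below it):
  1 left: {0}→1  {3}→1  {5}→1
  2 left: {0,3}→2  {0,5}→2  {1,3}→1  {3,5}→2  {4,5}→1
  3 left: {0,1,3}→3  {0,3,5}→6  {0,4,5}→3  {1,3,5}→3  {2,4,5}→1  {3,4,5}→3
  4 left: {0,1,3,5}→12  {0,2,4,5}→4  {0,3,4,5}→12  {1,3,4,5}→6  {2,3,4,5}→4
  placing 0:u first → 10 extensions
  placing 1:b first → 20 extensions
  placing 2:o first → 30 extensions
total linear extensions = 60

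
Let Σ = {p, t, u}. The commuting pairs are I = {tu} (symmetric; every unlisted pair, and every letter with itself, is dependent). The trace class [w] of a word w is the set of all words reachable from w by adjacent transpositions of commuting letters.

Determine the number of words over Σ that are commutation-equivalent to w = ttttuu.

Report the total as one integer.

15

piece 0:t — minimal
piece 1:t rests on {0:t}
piece 2:t rests on {1:t}
piece 3:t rests on {2:t}
piece 4:u — minimal
piece 5:u rests on {4:u}
minimal pieces: {0:t, 4:u}
ways to finish when only these pieces remain (= sum over removing one remaining piece with nothing left below it):
  1 left: {3}→1  {5}→1
  2 left: {2,3}→1  {3,5}→2  {4,5}→1
  3 left: {1,2,3}→1  {2,3,5}→3  {3,4,5}→3
  4 left: {0,1,2,3}→1  {1,2,3,5}→4  {2,3,4,5}→6
  placing 0:t first → 10 extensions
  placing 4:u first → 5 extensions
total linear extensions = 15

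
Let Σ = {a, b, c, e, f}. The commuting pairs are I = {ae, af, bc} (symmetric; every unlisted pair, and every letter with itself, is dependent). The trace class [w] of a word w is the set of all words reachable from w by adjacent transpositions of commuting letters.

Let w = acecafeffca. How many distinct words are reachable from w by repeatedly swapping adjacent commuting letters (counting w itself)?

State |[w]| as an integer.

drop 0:a onto floor
drop 1:c onto {0:a}
drop 2:e onto {1:c}
drop 3:c onto {2:e}
drop 4:a onto {3:c}
drop 5:f onto {3:c}
drop 6:e onto {5:f}
drop 7:f onto {6:e}
drop 8:f onto {7:f}
drop 9:c onto {4:a, 8:f}
drop 10:a onto {9:c}
ground layer = {0:a}
drop-orders for the pieces not yet dropped (sum over which currently-grounded one goes next):
  1 to go: {10} 1
  2 to go: {9,10} 1
  3 to go: {4,9,10} 1  {8,9,10} 1
  4 to go: {4,8,9,10} 2  {7,8,9,10} 1
  5 to go: {4,7,8,9,10} 3  {6,7,8,9,10} 1
  6 to go: {4,6,7,8,9,10} 4  {5,6,7,8,9,10} 1
  7 to go: {4,5,6,7,8,9,10} 5
  8 to go: {3,4,5,6,7,8,9,10} 5
  9 to go: {2,3,4,5,6,7,8,9,10} 5
  if 0:a drops first: 5 orders

5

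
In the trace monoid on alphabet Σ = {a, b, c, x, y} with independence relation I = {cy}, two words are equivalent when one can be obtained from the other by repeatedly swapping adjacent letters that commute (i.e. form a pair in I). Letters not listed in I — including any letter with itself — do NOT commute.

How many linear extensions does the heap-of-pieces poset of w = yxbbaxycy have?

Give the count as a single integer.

#0=y has no predecessor
#1=x depends on [0:y]
#2=b depends on [1:x]
#3=b depends on [2:b]
#4=a depends on [3:b]
#5=x depends on [4:a]
#6=y depends on [5:x]
#7=c depends on [5:x]
#8=y depends on [6:y]
sources: [0:y]
N(rest) = Σ N(rest − s) over sources s of rest; N(one piece) = 1:
  size 1 → [7]=1  [8]=1
  size 2 → [6,8]=1  [7,8]=2
  size 3 → [6,7,8]=3
  size 4 → [5,6,7,8]=3
  size 5 → [4,5,6,7,8]=3
  size 6 → [3,4,5,6,7,8]=3
  size 7 → [2,3,4,5,6,7,8]=3
  first=0(y) contributes 3

3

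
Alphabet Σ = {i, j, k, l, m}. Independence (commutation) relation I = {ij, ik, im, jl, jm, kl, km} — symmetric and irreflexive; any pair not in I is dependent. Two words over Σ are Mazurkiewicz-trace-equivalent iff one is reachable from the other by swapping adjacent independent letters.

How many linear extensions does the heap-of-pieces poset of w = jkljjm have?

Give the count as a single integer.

15

#0=j has no predecessor
#1=k depends on [0:j]
#2=l has no predecessor
#3=j depends on [1:k]
#4=j depends on [3:j]
#5=m depends on [2:l]
sources: [0:j, 2:l]
N(rest) = Σ N(rest − s) over sources s of rest; N(one piece) = 1:
  size 1 → [4]=1  [5]=1
  size 2 → [2,5]=1  [3,4]=1  [4,5]=2
  size 3 → [1,3,4]=1  [2,4,5]=3  [3,4,5]=3
  size 4 → [0,1,3,4]=1  [1,3,4,5]=4  [2,3,4,5]=6
  first=0(j) contributes 10
  first=2(l) contributes 5
|[w]| = 15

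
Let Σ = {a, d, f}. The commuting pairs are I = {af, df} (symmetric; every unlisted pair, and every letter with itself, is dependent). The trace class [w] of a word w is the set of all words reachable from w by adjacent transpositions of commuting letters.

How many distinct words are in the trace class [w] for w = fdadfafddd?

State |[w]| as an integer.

120

#0=f has no predecessor
#1=d has no predecessor
#2=a depends on [1:d]
#3=d depends on [2:a]
#4=f depends on [0:f]
#5=a depends on [3:d]
#6=f depends on [4:f]
#7=d depends on [5:a]
#8=d depends on [7:d]
#9=d depends on [8:d]
sources: [0:f, 1:d]
N(rest) = Σ N(rest − s) over sources s of rest; N(one piece) = 1:
  size 1 → [6]=1  [9]=1
  size 2 → [4,6]=1  [6,9]=2  [8,9]=1
  size 3 → [0,4,6]=1  [4,6,9]=3  [6,8,9]=3  [7,8,9]=1
  size 4 → [0,4,6,9]=4  [4,6,8,9]=6  [5,7,8,9]=1  [6,7,8,9]=4
  size 5 → [0,4,6,8,9]=10  [3,5,7,8,9]=1  [4,6,7,8,9]=10  [5,6,7,8,9]=5
  size 6 → [0,4,6,7,8,9]=20  [2,3,5,7,8,9]=1  [3,5,6,7,8,9]=6  [4,5,6,7,8,9]=15
  size 7 → [0,4,5,6,7,8,9]=35  [1,2,3,5,7,8,9]=1  [2,3,5,6,7,8,9]=7  [3,4,5,6,7,8,9]=21
  size 8 → [0,3,4,5,6,7,8,9]=56  [1,2,3,5,6,7,8,9]=8  [2,3,4,5,6,7,8,9]=28
  first=0(f) contributes 36
  first=1(d) contributes 84
|[w]| = 120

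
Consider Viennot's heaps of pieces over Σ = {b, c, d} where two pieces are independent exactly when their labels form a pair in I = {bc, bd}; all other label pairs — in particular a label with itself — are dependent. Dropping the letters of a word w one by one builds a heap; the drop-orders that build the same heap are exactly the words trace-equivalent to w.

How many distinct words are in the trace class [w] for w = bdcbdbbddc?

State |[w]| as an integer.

210

piece 0:b — minimal
piece 1:d — minimal
piece 2:c rests on {1:d}
piece 3:b rests on {0:b}
piece 4:d rests on {2:c}
piece 5:b rests on {3:b}
piece 6:b rests on {5:b}
piece 7:d rests on {4:d}
piece 8:d rests on {7:d}
piece 9:c rests on {8:d}
minimal pieces: {0:b, 1:d}
ways to finish when only these pieces remain (= sum over removing one remaining piece with nothing left below it):
  1 left: {6}→1  {9}→1
  2 left: {5,6}→1  {6,9}→2  {8,9}→1
  3 left: {3,5,6}→1  {5,6,9}→3  {6,8,9}→3  {7,8,9}→1
  4 left: {0,3,5,6}→1  {3,5,6,9}→4  {4,7,8,9}→1  {5,6,8,9}→6  {6,7,8,9}→4
  5 left: {0,3,5,6,9}→5  {2,4,7,8,9}→1  {3,5,6,8,9}→10  {4,6,7,8,9}→5  {5,6,7,8,9}→10
  6 left: {0,3,5,6,8,9}→15  {1,2,4,7,8,9}→1  {2,4,6,7,8,9}→6  {3,5,6,7,8,9}→20  {4,5,6,7,8,9}→15
  7 left: {0,3,5,6,7,8,9}→35  {1,2,4,6,7,8,9}→7  {2,4,5,6,7,8,9}→21  {3,4,5,6,7,8,9}→35
  8 left: {0,3,4,5,6,7,8,9}→70  {1,2,4,5,6,7,8,9}→28  {2,3,4,5,6,7,8,9}→56
  placing 0:b first → 84 extensions
  placing 1:d first → 126 extensions
total linear extensions = 210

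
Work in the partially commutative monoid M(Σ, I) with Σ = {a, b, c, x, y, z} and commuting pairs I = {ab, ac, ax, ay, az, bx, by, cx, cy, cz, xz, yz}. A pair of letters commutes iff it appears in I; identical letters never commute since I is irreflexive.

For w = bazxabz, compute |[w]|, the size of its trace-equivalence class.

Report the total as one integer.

piece 0:b — minimal
piece 1:a — minimal
piece 2:z rests on {0:b}
piece 3:x — minimal
piece 4:a rests on {1:a}
piece 5:b rests on {2:z}
piece 6:z rests on {5:b}
minimal pieces: {0:b, 1:a, 3:x}
ways to finish when only these pieces remain (= sum over removing one remaining piece with nothing left below it):
  1 left: {3}→1  {4}→1  {6}→1
  2 left: {1,4}→1  {3,4}→2  {3,6}→2  {4,6}→2  {5,6}→1
  3 left: {1,3,4}→3  {1,4,6}→3  {2,5,6}→1  {3,4,6}→6  {3,5,6}→3  {4,5,6}→3
  4 left: {0,2,5,6}→1  {1,3,4,6}→12  {1,4,5,6}→6  {2,3,5,6}→4  {2,4,5,6}→4  {3,4,5,6}→12
  5 left: {0,2,3,5,6}→5  {0,2,4,5,6}→5  {1,2,4,5,6}→10  {1,3,4,5,6}→30  {2,3,4,5,6}→20
  placing 0:b first → 60 extensions
  placing 1:a first → 30 extensions
  placing 3:x first → 15 extensions
total linear extensions = 105

105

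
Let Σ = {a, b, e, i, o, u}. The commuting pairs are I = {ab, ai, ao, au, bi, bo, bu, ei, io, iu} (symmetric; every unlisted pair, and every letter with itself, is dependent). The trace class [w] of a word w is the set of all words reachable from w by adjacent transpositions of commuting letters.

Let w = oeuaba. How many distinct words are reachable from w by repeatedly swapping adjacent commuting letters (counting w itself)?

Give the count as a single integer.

#0=o has no predecessor
#1=e depends on [0:o]
#2=u depends on [1:e]
#3=a depends on [1:e]
#4=b depends on [1:e]
#5=a depends on [3:a]
sources: [0:o]
N(rest) = Σ N(rest − s) over sources s of rest; N(one piece) = 1:
  size 1 → [2]=1  [4]=1  [5]=1
  size 2 → [2,4]=2  [2,5]=2  [3,5]=1  [4,5]=2
  size 3 → [2,3,5]=3  [2,4,5]=6  [3,4,5]=3
  size 4 → [2,3,4,5]=12
  first=0(o) contributes 12

12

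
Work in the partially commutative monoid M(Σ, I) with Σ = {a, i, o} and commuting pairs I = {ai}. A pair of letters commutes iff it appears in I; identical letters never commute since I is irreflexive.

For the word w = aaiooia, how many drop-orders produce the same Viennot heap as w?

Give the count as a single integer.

6

drop 0:a onto floor
drop 1:a onto {0:a}
drop 2:i onto floor
drop 3:o onto {1:a, 2:i}
drop 4:o onto {3:o}
drop 5:i onto {4:o}
drop 6:a onto {4:o}
ground layer = {0:a, 2:i}
drop-orders for the pieces not yet dropped (sum over which currently-grounded one goes next):
  1 to go: {5} 1  {6} 1
  2 to go: {5,6} 2
  3 to go: {4,5,6} 2
  4 to go: {3,4,5,6} 2
  5 to go: {1,3,4,5,6} 2  {2,3,4,5,6} 2
  if 0:a drops first: 4 orders
  if 2:i drops first: 2 orders
heap linearizations: 6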